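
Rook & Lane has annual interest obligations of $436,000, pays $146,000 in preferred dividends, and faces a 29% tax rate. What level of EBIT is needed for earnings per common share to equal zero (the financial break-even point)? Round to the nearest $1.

Grossing the preferred dividend up to pre-tax terms: $146,000 / (1 − 0.29) = $205,633.80.
EPS = 0 when EBIT covers interest plus the pre-tax preferred burden: $436,000 + $205,633.80 = $641,633.80.

$641,634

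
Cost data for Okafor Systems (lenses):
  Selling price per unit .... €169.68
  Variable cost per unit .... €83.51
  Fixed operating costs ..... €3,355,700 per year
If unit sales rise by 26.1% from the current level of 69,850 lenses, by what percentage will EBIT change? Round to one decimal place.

+59.0%

Contribution at this volume is 69,850 × €86.17 = €6,018,974.50.
EBIT = €6,018,974.50 − €3,355,700 = €2,663,274.50.
Degree of operating leverage = €6,018,974.50 / €2,663,274.50 = 2.2600.
%ΔEBIT = DOL × %ΔSales = 2.2600 × +26.1% = +59.0%.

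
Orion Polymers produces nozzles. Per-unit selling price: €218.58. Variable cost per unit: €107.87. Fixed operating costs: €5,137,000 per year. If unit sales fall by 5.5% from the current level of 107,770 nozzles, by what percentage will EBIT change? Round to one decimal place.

Total contribution margin = 107,770 × €110.71 = €11,931,216.70.
Subtracting fixed costs: EBIT = €11,931,216.70 − €5,137,000 = €6,794,216.70.
So DOL = total CM / EBIT = €11,931,216.70 / €6,794,216.70 = 1.7561.
So EBIT moves 1.7561 × (-5.5%) = -9.7%.

-9.7%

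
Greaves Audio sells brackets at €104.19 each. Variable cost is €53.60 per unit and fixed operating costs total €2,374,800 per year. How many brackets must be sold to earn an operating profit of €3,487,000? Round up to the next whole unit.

115,869 brackets

Contribution margin per unit = €104.19 − €53.60 = €50.59.
Required volume = (fixed costs + target profit) ÷ CM = (€2,374,800 + €3,487,000) ÷ €50.59 = 115,868.75, so 115,869 brackets.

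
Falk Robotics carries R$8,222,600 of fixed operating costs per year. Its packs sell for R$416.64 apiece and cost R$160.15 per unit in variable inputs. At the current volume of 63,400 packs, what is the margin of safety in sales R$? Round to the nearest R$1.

R$13,058,260

Contribution margin per unit = R$416.64 − R$160.15 = R$256.49. Break-even units = R$8,222,600 ÷ R$256.49 = 32,058.17; break-even revenue = 32,058.17 × R$416.64 = R$13,356,715.91.
Current sales = 63,400 × R$416.64 = R$26,414,976.00.
Margin of safety = R$26,414,976.00 − R$13,356,715.91 = R$13,058,260.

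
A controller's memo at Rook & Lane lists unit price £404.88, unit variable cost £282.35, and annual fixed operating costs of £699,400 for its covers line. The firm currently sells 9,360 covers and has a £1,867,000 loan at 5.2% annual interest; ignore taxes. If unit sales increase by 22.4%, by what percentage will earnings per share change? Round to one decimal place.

+73.3%

Total contribution margin = 9,360 × £122.53 = £1,146,880.80.
Operating income = contribution − fixed costs = £1,146,880.80 − £699,400 = £447,480.80.
Interest = £97,084.00, so EBIT − I = £350,396.80.
DCL = total CM / (EBIT − I) = £1,146,880.80 / £350,396.80 = 3.2731.
%ΔEPS = DCL × %ΔSales = 3.2731 × +22.4% = +73.3%.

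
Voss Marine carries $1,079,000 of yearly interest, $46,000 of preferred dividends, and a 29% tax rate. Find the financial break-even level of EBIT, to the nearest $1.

$1,143,789

Grossing the preferred dividend up to pre-tax terms: $46,000 / (1 − 0.29) = $64,788.73.
EPS = 0 when EBIT covers interest plus the pre-tax preferred burden: $1,079,000 + $64,788.73 = $1,143,788.73.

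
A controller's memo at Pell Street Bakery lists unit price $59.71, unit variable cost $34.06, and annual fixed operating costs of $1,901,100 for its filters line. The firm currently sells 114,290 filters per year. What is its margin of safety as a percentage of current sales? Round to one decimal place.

35.2%

Each unit contributes $59.71 − $34.06 = $25.65. Break-even units = $1,901,100 ÷ $25.65 = 74,116.96; break-even revenue = 74,116.96 × $59.71 = $4,425,523.63.
Actual sales revenue = 114,290 × $59.71 = $6,824,255.90.
Margin of safety = ($6,824,255.90 − $4,425,523.63) ÷ $6,824,255.90 = 35.2%.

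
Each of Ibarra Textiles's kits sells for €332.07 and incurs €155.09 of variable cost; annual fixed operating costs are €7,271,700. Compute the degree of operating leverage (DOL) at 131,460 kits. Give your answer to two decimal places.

At 131,460 units, contribution = 131,460 × €176.98 = €23,265,790.80.
EBIT = €23,265,790.80 − €7,271,700 = €15,994,090.80.
So DOL = total CM / EBIT = €23,265,790.80 / €15,994,090.80 = 1.4546.

1.45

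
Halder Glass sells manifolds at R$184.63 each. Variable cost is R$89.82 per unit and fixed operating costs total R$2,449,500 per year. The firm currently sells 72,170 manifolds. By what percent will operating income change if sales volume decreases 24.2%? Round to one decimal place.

Total contribution margin = 72,170 × R$94.81 = R$6,842,437.70.
Operating income = contribution − fixed costs = R$6,842,437.70 − R$2,449,500 = R$4,392,937.70.
DOL = contribution ÷ EBIT = R$6,842,437.70 ÷ R$4,392,937.70 = 1.5576.
So EBIT moves 1.5576 × (-24.2%) = -37.7%.

-37.7%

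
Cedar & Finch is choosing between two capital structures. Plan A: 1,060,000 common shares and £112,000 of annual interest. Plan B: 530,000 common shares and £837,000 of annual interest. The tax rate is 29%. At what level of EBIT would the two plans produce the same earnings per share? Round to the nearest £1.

£1,562,000

At indifference, (EBIT − 112,000)(1 − t)/1,060,000 = (EBIT − 837,000)(1 − t)/530,000.
Cancelling (1 − t) and cross-multiplying: 530,000·(EBIT − 112,000) = 1,060,000·(EBIT − 837,000).
EBIT × (1,060,000 − 530,000) = 837,000 × 1,060,000 − 112,000 × 530,000 = 827,860,000,000, so EBIT = 827,860,000,000 ÷ 530,000 = 1,562,000.00.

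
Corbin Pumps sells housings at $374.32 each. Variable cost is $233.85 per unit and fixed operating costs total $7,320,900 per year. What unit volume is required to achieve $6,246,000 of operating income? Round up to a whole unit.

Unit CM = price − variable cost = $374.32 − $233.85 = $140.47.
Units = (FC + target) / CM = ($7,320,900 + $6,246,000) / $140.47 = 96,582.19, so 96,583 housings.

96,583 housings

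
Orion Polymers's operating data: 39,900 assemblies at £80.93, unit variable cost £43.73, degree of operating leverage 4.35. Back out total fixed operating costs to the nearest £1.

£1,143,066

At 39,900 units, contribution = 39,900 × £37.20 = £1,484,280.00.
Since DOL = CM ÷ EBIT, EBIT = £1,484,280.00 ÷ 4.35 = £341,213.79.
Fixed costs = CM − EBIT = £1,484,280.00 − £341,213.79 = £1,143,066.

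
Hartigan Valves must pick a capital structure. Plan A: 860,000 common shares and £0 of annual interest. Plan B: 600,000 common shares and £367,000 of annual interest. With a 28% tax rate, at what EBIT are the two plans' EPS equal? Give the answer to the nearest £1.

Set EPS_A = EPS_B: (EBIT − £0)(1 − 0.28) ÷ 860,000 = (EBIT − £367,000)(1 − 0.28) ÷ 600,000.
The (1 − t) factor cancels: (EBIT − 0) × 600,000 = (EBIT − 367,000) × 860,000.
EBIT × (860,000 − 600,000) = 367,000 × 860,000 − 0 × 600,000 = 315,620,000,000, so EBIT = 315,620,000,000 ÷ 260,000 = 1,213,923.08.

£1,213,923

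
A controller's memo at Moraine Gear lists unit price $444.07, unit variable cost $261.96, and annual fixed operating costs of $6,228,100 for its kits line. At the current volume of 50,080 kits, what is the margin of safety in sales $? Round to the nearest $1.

$7,051,983

Unit CM = price − variable cost = $444.07 − $261.96 = $182.11. Break-even units = $6,228,100 ÷ $182.11 = 34,199.66; break-even revenue = 34,199.66 × $444.07 = $15,187,042.81.
Current sales = 50,080 × $444.07 = $22,239,025.60.
Margin of safety = $22,239,025.60 − $15,187,042.81 = $7,051,983.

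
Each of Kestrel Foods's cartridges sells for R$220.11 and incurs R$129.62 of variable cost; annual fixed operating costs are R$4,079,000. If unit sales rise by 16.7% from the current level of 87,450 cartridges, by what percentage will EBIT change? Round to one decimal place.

+34.5%

At 87,450 units, contribution = 87,450 × R$90.49 = R$7,913,350.50.
Operating income = contribution − fixed costs = R$7,913,350.50 − R$4,079,000 = R$3,834,350.50.
Degree of operating leverage = R$7,913,350.50 / R$3,834,350.50 = 2.0638.
%ΔEBIT = DOL × %ΔSales = 2.0638 × +16.7% = +34.5%.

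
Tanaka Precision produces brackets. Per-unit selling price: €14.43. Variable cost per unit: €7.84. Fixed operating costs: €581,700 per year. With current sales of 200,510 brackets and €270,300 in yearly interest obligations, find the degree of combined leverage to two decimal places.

2.82

Contribution at this volume is 200,510 × €6.59 = €1,321,360.90.
Subtracting fixed costs: EBIT = €1,321,360.90 − €581,700 = €739,660.90. Interest = €270,300.00.
DOL = €1,321,360.90 ÷ €739,660.90 = 1.7864; DFL = €739,660.90 ÷ €469,360.90 = 1.5759.
DCL = DOL × DFL = 1.7864 × 1.5759 = 2.8152.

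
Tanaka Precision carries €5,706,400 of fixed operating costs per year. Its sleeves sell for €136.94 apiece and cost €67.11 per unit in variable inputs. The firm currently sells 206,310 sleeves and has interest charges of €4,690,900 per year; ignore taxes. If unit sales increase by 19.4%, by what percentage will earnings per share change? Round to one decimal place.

+69.7%

Total contribution margin = 206,310 × €69.83 = €14,406,627.30.
EBIT = €14,406,627.30 − €5,706,400 = €8,700,227.30.
After interest of €4,690,900.00, pre-tax earnings = €4,009,327.30.
Degree of combined leverage = contribution ÷ (EBIT − I) = €14,406,627.30 ÷ €4,009,327.30 = 3.5933.
%ΔEPS = DCL × %ΔSales = 3.5933 × +19.4% = +69.7%.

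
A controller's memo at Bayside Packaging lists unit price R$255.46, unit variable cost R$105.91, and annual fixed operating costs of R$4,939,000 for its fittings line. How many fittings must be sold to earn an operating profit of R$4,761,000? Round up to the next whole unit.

64,862 fittings

Unit CM = price − variable cost = R$255.46 − R$105.91 = R$149.55.
Required volume = (fixed costs + target profit) ÷ CM = (R$4,939,000 + R$4,761,000) ÷ R$149.55 = 64,861.25, so 64,862 fittings.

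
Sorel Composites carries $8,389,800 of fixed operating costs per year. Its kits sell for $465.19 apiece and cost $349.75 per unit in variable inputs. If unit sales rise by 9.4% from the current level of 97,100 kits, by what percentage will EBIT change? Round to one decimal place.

Total contribution margin = 97,100 × $115.44 = $11,209,224.00.
Operating income = contribution − fixed costs = $11,209,224.00 − $8,389,800 = $2,819,424.00.
So DOL = total CM / EBIT = $11,209,224.00 / $2,819,424.00 = 3.9757.
Operating income changes by 3.9757 × +9.4% = +37.4%.

+37.4%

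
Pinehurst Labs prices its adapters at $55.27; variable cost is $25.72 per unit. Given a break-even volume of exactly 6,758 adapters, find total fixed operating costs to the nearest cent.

Contribution margin per unit = $55.27 − $25.72 = $29.55.
Fixed costs = break-even units × CM = 6,758 × $29.55 = $199,698.90.

$199,698.90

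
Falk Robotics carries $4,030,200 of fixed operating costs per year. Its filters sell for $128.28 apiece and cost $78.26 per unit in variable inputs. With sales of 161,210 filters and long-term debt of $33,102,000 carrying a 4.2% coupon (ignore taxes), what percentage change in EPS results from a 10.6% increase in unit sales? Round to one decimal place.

+32.3%

Total contribution margin = 161,210 × $50.02 = $8,063,724.20.
Operating income = contribution − fixed costs = $8,063,724.20 − $4,030,200 = $4,033,524.20.
Interest = $1,390,284.00, so EBIT − I = $2,643,240.20.
DCL = total CM / (EBIT − I) = $8,063,724.20 / $2,643,240.20 = 3.0507.
EPS therefore changes by 3.0507 × (+10.6%) = +32.3%.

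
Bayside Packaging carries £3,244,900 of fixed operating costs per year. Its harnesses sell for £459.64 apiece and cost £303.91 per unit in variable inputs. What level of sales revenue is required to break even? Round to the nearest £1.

Contribution margin per unit = £459.64 − £303.91 = £155.73, a CM ratio of £155.73 ÷ £459.64 = 0.3388.
Break-even revenue = fixed costs × price ÷ CM = £3,244,900 × £459.64 ÷ £155.73 = £9,577,383.

£9,577,383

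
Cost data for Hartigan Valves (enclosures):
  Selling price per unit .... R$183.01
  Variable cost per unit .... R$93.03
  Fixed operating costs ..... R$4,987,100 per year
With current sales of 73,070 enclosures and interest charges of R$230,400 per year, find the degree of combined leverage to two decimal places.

4.84

Contribution at this volume is 73,070 × R$89.98 = R$6,574,838.60.
EBIT = R$6,574,838.60 − R$4,987,100 = R$1,587,738.60. Interest = R$230,400.00, so EBIT − I = R$1,357,338.60.
Degree of total leverage = total CM / (EBIT − interest) = R$6,574,838.60 / R$1,357,338.60 = 4.8439.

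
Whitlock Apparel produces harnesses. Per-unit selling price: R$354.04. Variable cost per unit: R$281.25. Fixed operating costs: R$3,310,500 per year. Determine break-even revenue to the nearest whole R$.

CM per unit = R$354.04 − R$281.25 = R$72.79; CM ratio = R$72.79 / R$354.04 = 0.2056.
Break-even sales = FC ÷ CM ratio = R$3,310,500 × R$354.04 / R$72.79 = R$16,101,792.

R$16,101,792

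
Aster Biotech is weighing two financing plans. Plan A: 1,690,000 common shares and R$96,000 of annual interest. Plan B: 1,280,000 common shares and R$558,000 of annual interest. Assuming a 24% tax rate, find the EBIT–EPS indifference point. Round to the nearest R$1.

At indifference, (EBIT − 96,000)(1 − t)/1,690,000 = (EBIT − 558,000)(1 − t)/1,280,000.
The (1 − t) factor cancels: (EBIT − 96,000) × 1,280,000 = (EBIT − 558,000) × 1,690,000.
EBIT × (1,690,000 − 1,280,000) = 558,000 × 1,690,000 − 96,000 × 1,280,000 = 820,140,000,000, so EBIT = 820,140,000,000 ÷ 410,000 = 2,000,341.46.

R$2,000,341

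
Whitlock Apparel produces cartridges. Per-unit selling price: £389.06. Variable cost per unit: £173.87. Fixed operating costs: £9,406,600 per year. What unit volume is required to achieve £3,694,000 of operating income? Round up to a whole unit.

Unit CM = price − variable cost = £389.06 − £173.87 = £215.19.
Need Q such that Q × £215.19 − £9,406,600 = £3,694,000, i.e. Q = £13,100,600 / £215.19 = 60,879.22 → 60,880.

60,880 cartridges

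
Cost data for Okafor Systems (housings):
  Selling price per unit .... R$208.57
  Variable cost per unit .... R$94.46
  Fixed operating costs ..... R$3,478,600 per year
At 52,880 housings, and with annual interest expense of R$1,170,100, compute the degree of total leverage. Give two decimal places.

4.36

At 52,880 units, contribution = 52,880 × R$114.11 = R$6,034,136.80.
Operating income = contribution − fixed costs = R$6,034,136.80 − R$3,478,600 = R$2,555,536.80. Interest = R$1,170,100.00.
DOL = R$6,034,136.80 ÷ R$2,555,536.80 = 2.3612; DFL = R$2,555,536.80 ÷ R$1,385,436.80 = 1.8446.
Combined leverage = 2.3612 × 1.8446 = 4.3555.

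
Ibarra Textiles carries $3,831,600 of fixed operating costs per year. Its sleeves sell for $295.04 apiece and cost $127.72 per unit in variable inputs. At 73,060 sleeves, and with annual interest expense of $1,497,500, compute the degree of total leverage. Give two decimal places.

At 73,060 units, contribution = 73,060 × $167.32 = $12,224,399.20.
Subtracting fixed costs: EBIT = $12,224,399.20 − $3,831,600 = $8,392,799.20. Interest = $1,497,500.00.
DOL = $12,224,399.20 ÷ $8,392,799.20 = 1.4565; DFL = $8,392,799.20 ÷ $6,895,299.20 = 1.2172.
DCL = DOL × DFL = 1.4565 × 1.2172 = 1.7729.

1.77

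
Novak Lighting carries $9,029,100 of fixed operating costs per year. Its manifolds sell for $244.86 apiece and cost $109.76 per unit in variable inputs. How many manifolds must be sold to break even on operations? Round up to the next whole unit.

Unit CM = price − variable cost = $244.86 − $109.76 = $135.10.
Break-even volume = fixed costs ÷ CM per unit = $9,029,100 ÷ $135.10 = 66,832.72, so 66,833 manifolds.

66,833 manifolds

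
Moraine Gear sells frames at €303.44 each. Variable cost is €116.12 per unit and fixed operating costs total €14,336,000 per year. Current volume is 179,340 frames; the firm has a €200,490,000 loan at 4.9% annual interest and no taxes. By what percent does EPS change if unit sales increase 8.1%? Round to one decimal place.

Total contribution margin = 179,340 × €187.32 = €33,593,968.80.
Subtracting fixed costs: EBIT = €33,593,968.80 − €14,336,000 = €19,257,968.80.
Interest = €9,824,010.00, so EBIT − I = €9,433,958.80.
Degree of combined leverage = contribution ÷ (EBIT − I) = €33,593,968.80 ÷ €9,433,958.80 = 3.5610.
%ΔEPS = DCL × %ΔSales = 3.5610 × +8.1% = +28.8%.

+28.8%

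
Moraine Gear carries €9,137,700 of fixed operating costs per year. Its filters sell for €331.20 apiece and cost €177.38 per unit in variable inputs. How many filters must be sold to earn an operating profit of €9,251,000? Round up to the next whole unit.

Unit CM = price − variable cost = €331.20 − €177.38 = €153.82.
Required volume = (fixed costs + target profit) ÷ CM = (€9,137,700 + €9,251,000) ÷ €153.82 = 119,546.87, so 119,547 filters.

119,547 filters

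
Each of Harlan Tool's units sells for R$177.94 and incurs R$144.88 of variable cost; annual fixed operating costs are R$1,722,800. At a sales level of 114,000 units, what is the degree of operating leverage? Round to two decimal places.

1.84

At 114,000 units, contribution = 114,000 × R$33.06 = R$3,768,840.00.
Operating income = contribution − fixed costs = R$3,768,840.00 − R$1,722,800 = R$2,046,040.00.
Degree of operating leverage = R$3,768,840.00 / R$2,046,040.00 = 1.8420.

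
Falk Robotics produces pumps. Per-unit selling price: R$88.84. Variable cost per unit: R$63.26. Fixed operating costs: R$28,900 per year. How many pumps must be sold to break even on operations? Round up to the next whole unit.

1,130 pumps

Contribution margin per unit = R$88.84 − R$63.26 = R$25.58.
Break-even Q = R$28,900 / R$25.58 = 1,129.79 → 1,130 pumps.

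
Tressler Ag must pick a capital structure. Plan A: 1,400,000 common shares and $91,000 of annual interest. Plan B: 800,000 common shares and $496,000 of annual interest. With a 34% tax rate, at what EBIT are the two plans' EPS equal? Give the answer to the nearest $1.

At indifference, (EBIT − 91,000)(1 − t)/1,400,000 = (EBIT − 496,000)(1 − t)/800,000.
Cancelling (1 − t) and cross-multiplying: 800,000·(EBIT − 91,000) = 1,400,000·(EBIT − 496,000).
Solving, EBIT = (496,000·1,400,000 − 91,000·800,000) / (1,400,000 − 800,000) = 621,600,000,000 / 600,000 = 1,036,000.00.

$1,036,000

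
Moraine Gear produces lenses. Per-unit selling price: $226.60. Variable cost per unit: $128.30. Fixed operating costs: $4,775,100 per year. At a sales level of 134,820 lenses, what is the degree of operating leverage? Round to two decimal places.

Total contribution margin = 134,820 × $98.30 = $13,252,806.00.
Subtracting fixed costs: EBIT = $13,252,806.00 − $4,775,100 = $8,477,706.00.
Degree of operating leverage = $13,252,806.00 / $8,477,706.00 = 1.5633.

1.56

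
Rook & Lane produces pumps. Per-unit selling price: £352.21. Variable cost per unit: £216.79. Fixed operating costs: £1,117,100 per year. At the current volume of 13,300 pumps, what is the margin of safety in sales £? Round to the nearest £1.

£1,778,960

Each unit contributes £352.21 − £216.79 = £135.42. Break-even units = £1,117,100 ÷ £135.42 = 8,249.15; break-even revenue = 8,249.15 × £352.21 = £2,905,433.40.
Current sales = 13,300 × £352.21 = £4,684,393.00.
Margin of safety = £4,684,393.00 − £2,905,433.40 = £1,778,960.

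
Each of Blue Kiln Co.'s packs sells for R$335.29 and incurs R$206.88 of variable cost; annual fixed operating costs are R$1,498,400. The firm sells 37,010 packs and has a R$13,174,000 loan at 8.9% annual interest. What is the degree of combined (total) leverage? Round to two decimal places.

Total contribution margin = 37,010 × R$128.41 = R$4,752,454.10.
EBIT = R$4,752,454.10 − R$1,498,400 = R$3,254,054.10. Interest = R$1,172,486.00, so EBIT − I = R$2,081,568.10.
Degree of total leverage = total CM / (EBIT − interest) = R$4,752,454.10 / R$2,081,568.10 = 2.2831.

2.28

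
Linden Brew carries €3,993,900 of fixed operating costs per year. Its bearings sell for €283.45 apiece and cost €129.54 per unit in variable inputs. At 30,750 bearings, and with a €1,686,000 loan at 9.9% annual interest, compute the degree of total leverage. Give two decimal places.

Total contribution margin = 30,750 × €153.91 = €4,732,732.50.
EBIT = €4,732,732.50 − €3,993,900 = €738,832.50. Interest = €166,914.00, so EBIT − I = €571,918.50.
Degree of total leverage = total CM / (EBIT − interest) = €4,732,732.50 / €571,918.50 = 8.2752.

8.28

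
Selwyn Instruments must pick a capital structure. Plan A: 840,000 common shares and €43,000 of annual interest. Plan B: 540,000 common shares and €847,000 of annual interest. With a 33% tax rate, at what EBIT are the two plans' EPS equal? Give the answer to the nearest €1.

Set EPS_A = EPS_B: (EBIT − €43,000)(1 − 0.33) ÷ 840,000 = (EBIT − €847,000)(1 − 0.33) ÷ 540,000.
The (1 − t) factor cancels: (EBIT − 43,000) × 540,000 = (EBIT − 847,000) × 840,000.
Solving, EBIT = (847,000·840,000 − 43,000·540,000) / (840,000 − 540,000) = 688,260,000,000 / 300,000 = 2,294,200.00.

€2,294,200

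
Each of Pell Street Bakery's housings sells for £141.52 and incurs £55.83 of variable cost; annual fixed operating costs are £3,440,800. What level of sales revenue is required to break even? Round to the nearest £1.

£5,682,600

CM per unit = £141.52 − £55.83 = £85.69; CM ratio = £85.69 / £141.52 = 0.6055.
Break-even sales = FC ÷ CM ratio = £3,440,800 × £141.52 / £85.69 = £5,682,600.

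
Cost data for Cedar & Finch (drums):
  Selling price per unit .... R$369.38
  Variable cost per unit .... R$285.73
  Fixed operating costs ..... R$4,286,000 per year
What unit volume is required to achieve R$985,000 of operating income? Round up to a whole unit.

63,013 drums

Unit CM = price − variable cost = R$369.38 − R$285.73 = R$83.65.
Units = (FC + target) / CM = (R$4,286,000 + R$985,000) / R$83.65 = 63,012.55, so 63,013 drums.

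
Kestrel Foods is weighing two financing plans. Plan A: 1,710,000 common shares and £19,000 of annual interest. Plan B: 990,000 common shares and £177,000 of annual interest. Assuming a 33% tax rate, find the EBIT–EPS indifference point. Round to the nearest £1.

£394,250

Set EPS_A = EPS_B: (EBIT − £19,000)(1 − 0.33) ÷ 1,710,000 = (EBIT − £177,000)(1 − 0.33) ÷ 990,000.
Cancelling (1 − t) and cross-multiplying: 990,000·(EBIT − 19,000) = 1,710,000·(EBIT − 177,000).
EBIT × (1,710,000 − 990,000) = 177,000 × 1,710,000 − 19,000 × 990,000 = 283,860,000,000, so EBIT = 283,860,000,000 ÷ 720,000 = 394,250.00.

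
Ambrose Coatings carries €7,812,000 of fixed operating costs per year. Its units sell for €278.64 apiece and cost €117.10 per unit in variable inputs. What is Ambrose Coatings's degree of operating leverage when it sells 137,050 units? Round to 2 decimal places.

1.55

At 137,050 units, contribution = 137,050 × €161.54 = €22,139,057.00.
EBIT = €22,139,057.00 − €7,812,000 = €14,327,057.00.
Degree of operating leverage = €22,139,057.00 / €14,327,057.00 = 1.5453.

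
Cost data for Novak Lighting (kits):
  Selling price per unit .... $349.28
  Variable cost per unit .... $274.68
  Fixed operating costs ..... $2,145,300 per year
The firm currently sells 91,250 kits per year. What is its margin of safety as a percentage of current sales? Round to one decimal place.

68.5%

Unit CM = price − variable cost = $349.28 − $274.68 = $74.60. Break-even units = $2,145,300 ÷ $74.60 = 28,757.37; break-even revenue = 28,757.37 × $349.28 = $10,044,375.12.
Actual sales revenue = 91,250 × $349.28 = $31,871,800.00.
Margin of safety = ($31,871,800.00 − $10,044,375.12) ÷ $31,871,800.00 = 68.5%.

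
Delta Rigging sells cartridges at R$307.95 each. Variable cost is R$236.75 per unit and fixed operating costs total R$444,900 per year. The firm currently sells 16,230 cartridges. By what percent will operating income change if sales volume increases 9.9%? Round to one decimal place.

+16.1%

Contribution at this volume is 16,230 × R$71.20 = R$1,155,576.00.
Operating income = contribution − fixed costs = R$1,155,576.00 − R$444,900 = R$710,676.00.
So DOL = total CM / EBIT = R$1,155,576.00 / R$710,676.00 = 1.6260.
So EBIT moves 1.6260 × (+9.9%) = +16.1%.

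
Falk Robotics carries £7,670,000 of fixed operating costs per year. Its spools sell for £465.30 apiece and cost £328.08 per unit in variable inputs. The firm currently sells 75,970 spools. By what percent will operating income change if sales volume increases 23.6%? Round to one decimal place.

+89.3%

Total contribution margin = 75,970 × £137.22 = £10,424,603.40.
EBIT = £10,424,603.40 − £7,670,000 = £2,754,603.40.
So DOL = total CM / EBIT = £10,424,603.40 / £2,754,603.40 = 3.7844.
Operating income changes by 3.7844 × +23.6% = +89.3%.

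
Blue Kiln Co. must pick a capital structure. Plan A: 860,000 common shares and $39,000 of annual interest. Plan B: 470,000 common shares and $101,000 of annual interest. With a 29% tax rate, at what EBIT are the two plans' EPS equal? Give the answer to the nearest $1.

Set EPS_A = EPS_B: (EBIT − $39,000)(1 − 0.29) ÷ 860,000 = (EBIT − $101,000)(1 − 0.29) ÷ 470,000.
The (1 − t) factor cancels: (EBIT − 39,000) × 470,000 = (EBIT − 101,000) × 860,000.
Solving, EBIT = (101,000·860,000 − 39,000·470,000) / (860,000 − 470,000) = 68,530,000,000 / 390,000 = 175,717.95.

$175,718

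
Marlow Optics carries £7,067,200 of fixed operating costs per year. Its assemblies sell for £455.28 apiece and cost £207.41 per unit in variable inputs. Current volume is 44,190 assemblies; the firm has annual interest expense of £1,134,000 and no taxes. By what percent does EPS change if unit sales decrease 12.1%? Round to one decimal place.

-48.2%

Contribution at this volume is 44,190 × £247.87 = £10,953,375.30.
EBIT = £10,953,375.30 − £7,067,200 = £3,886,175.30.
Interest = £1,134,000.00, so EBIT − I = £2,752,175.30.
DCL = total CM / (EBIT − I) = £10,953,375.30 / £2,752,175.30 = 3.9799.
%ΔEPS = DCL × %ΔSales = 3.9799 × -12.1% = -48.2%.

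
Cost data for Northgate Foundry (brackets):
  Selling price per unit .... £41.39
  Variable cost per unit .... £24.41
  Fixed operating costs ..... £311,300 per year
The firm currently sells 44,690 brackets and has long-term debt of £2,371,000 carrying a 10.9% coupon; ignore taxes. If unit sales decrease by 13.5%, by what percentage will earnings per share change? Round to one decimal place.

-54.2%

At 44,690 units, contribution = 44,690 × £16.98 = £758,836.20.
Operating income = contribution − fixed costs = £758,836.20 − £311,300 = £447,536.20.
After interest of £258,439.00, pre-tax earnings = £189,097.20.
DCL = total CM / (EBIT − I) = £758,836.20 / £189,097.20 = 4.0129.
EPS therefore changes by 4.0129 × (-13.5%) = -54.2%.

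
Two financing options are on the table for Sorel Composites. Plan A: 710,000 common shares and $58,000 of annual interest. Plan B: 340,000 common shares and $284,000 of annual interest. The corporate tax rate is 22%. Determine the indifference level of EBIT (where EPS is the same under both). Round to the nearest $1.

Set EPS_A = EPS_B: (EBIT − $58,000)(1 − 0.22) ÷ 710,000 = (EBIT − $284,000)(1 − 0.22) ÷ 340,000.
The (1 − t) factor cancels: (EBIT − 58,000) × 340,000 = (EBIT − 284,000) × 710,000.
Solving, EBIT = (284,000·710,000 − 58,000·340,000) / (710,000 − 340,000) = 181,920,000,000 / 370,000 = 491,675.68.

$491,676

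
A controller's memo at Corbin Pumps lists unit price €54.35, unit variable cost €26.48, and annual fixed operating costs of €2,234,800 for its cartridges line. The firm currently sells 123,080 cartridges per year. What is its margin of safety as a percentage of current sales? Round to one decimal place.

34.9%

Unit CM = price − variable cost = €54.35 − €26.48 = €27.87. Break-even units = €2,234,800 ÷ €27.87 = 80,186.58; break-even revenue = 80,186.58 × €54.35 = €4,358,140.65.
Current sales = 123,080 × €54.35 = €6,689,398.00.
Margin of safety = (€6,689,398.00 − €4,358,140.65) ÷ €6,689,398.00 = 34.9%.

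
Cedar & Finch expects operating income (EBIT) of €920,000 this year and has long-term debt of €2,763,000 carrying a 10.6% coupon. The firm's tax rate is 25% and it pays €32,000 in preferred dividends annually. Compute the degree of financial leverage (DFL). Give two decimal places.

1.57

Interest = €292,878.00.
Preferred dividends grossed up pre-tax: €32,000 / (1 − 0.25) = €42,666.67.
DFL = EBIT ÷ [EBIT − I − D_p/(1−t)] = €920,000 ÷ [€920,000 − €292,878.00 − €42,666.67] = €920,000 ÷ €584,455.33 = 1.5741.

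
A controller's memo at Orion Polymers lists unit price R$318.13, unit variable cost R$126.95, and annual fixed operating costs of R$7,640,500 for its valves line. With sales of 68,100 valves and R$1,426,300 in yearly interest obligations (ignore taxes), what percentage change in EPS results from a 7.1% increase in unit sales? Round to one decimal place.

+23.4%

At 68,100 units, contribution = 68,100 × R$191.18 = R$13,019,358.00.
EBIT = R$13,019,358.00 − R$7,640,500 = R$5,378,858.00.
Interest = R$1,426,300.00, so EBIT − I = R$3,952,558.00.
Degree of combined leverage = contribution ÷ (EBIT − I) = R$13,019,358.00 ÷ R$3,952,558.00 = 3.2939.
EPS therefore changes by 3.2939 × (+7.1%) = +23.4%.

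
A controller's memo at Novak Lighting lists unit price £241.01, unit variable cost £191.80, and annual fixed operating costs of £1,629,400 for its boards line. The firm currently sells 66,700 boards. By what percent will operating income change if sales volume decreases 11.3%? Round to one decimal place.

-22.4%

At 66,700 units, contribution = 66,700 × £49.21 = £3,282,307.00.
Subtracting fixed costs: EBIT = £3,282,307.00 − £1,629,400 = £1,652,907.00.
So DOL = total CM / EBIT = £3,282,307.00 / £1,652,907.00 = 1.9858.
%ΔEBIT = DOL × %ΔSales = 1.9858 × -11.3% = -22.4%.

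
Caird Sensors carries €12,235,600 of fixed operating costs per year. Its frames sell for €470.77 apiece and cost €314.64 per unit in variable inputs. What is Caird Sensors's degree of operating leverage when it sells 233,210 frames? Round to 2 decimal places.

1.51

Total contribution margin = 233,210 × €156.13 = €36,411,077.30.
EBIT = €36,411,077.30 − €12,235,600 = €24,175,477.30.
Degree of operating leverage = €36,411,077.30 / €24,175,477.30 = 1.5061.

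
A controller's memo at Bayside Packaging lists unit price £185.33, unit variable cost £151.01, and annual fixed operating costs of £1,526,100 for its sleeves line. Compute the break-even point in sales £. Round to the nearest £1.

Contribution margin per unit = £185.33 − £151.01 = £34.32, a CM ratio of £34.32 ÷ £185.33 = 0.1852.
Break-even revenue = fixed costs × price ÷ CM = £1,526,100 × £185.33 ÷ £34.32 = £8,241,029.

£8,241,029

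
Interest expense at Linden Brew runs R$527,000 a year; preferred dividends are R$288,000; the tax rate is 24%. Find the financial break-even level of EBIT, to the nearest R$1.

Grossing the preferred dividend up to pre-tax terms: R$288,000 / (1 − 0.24) = R$378,947.37.
Financial break-even EBIT = interest + D_p ÷ (1 − t) = R$527,000 + R$378,947.37 = R$905,947.37.

R$905,947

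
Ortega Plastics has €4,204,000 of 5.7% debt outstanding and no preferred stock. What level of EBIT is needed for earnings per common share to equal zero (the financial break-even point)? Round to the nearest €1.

€239,628

Annual interest = 5.7% × €4,204,000 = €239,628.00.
With no preferred dividends, EPS = 0 when EBIT exactly covers interest, so the financial break-even EBIT is €239,628.00.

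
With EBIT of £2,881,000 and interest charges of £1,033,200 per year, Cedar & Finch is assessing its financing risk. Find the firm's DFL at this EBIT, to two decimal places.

Interest = £1,033,200.00.
Degree of financial leverage = EBIT / (EBIT − interest) = £2,881,000 / £1,847,800.00 = 1.5592.

1.56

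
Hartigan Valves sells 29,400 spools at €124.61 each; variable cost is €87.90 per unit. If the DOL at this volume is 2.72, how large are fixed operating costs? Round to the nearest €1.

Contribution at this volume is 29,400 × €36.71 = €1,079,274.00.
DOL = contribution / EBIT, so EBIT = €1,079,274.00 / 2.72 = €396,791.91.
And FC = contribution − EBIT = €1,079,274.00 − €396,791.91 = €682,482.

€682,482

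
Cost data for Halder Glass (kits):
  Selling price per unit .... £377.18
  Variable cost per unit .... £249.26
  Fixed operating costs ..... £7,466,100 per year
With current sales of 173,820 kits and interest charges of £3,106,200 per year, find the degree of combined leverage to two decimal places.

At 173,820 units, contribution = 173,820 × £127.92 = £22,235,054.40.
EBIT = £22,235,054.40 − £7,466,100 = £14,768,954.40. Interest = £3,106,200.00, so EBIT − I = £11,662,754.40.
Degree of total leverage = total CM / (EBIT − interest) = £22,235,054.40 / £11,662,754.40 = 1.9065.

1.91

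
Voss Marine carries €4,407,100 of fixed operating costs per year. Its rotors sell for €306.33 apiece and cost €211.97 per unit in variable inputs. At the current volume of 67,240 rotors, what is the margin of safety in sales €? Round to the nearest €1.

€6,290,434

Each unit contributes €306.33 − €211.97 = €94.36. Break-even units = €4,407,100 ÷ €94.36 = 46,705.17; break-even revenue = 46,705.17 × €306.33 = €14,307,195.24.
Current sales = 67,240 × €306.33 = €20,597,629.20.
Margin of safety = €20,597,629.20 − €14,307,195.24 = €6,290,434.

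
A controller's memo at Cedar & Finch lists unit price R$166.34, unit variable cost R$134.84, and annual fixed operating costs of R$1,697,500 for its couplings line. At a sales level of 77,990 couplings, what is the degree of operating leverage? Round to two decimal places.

3.24

At 77,990 units, contribution = 77,990 × R$31.50 = R$2,456,685.00.
EBIT = R$2,456,685.00 − R$1,697,500 = R$759,185.00.
DOL = contribution ÷ EBIT = R$2,456,685.00 ÷ R$759,185.00 = 3.2360.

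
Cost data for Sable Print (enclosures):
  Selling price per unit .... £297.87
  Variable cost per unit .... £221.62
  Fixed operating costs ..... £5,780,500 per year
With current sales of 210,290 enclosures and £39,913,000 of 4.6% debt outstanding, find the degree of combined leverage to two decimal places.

1.90

At 210,290 units, contribution = 210,290 × £76.25 = £16,034,612.50.
EBIT = £16,034,612.50 − £5,780,500 = £10,254,112.50. Interest = £1,835,998.00.
DOL = £16,034,612.50 ÷ £10,254,112.50 = 1.5637; DFL = £10,254,112.50 ÷ £8,418,114.50 = 1.2181.
DCL = DOL × DFL = 1.5637 × 1.2181 = 1.9047.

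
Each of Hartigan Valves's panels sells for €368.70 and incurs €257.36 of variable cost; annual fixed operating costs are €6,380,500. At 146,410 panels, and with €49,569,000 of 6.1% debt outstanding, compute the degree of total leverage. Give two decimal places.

Total contribution margin = 146,410 × €111.34 = €16,301,289.40.
Operating income = contribution − fixed costs = €16,301,289.40 − €6,380,500 = €9,920,789.40. Interest = €3,023,709.00.
DOL = €16,301,289.40 ÷ €9,920,789.40 = 1.6431; DFL = €9,920,789.40 ÷ €6,897,080.40 = 1.4384.
DCL = DOL × DFL = 1.6431 × 1.4384 = 2.3634.

2.36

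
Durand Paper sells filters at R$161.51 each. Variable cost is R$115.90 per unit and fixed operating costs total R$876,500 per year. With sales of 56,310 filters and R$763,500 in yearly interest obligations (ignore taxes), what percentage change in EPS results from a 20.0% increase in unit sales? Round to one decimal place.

Total contribution margin = 56,310 × R$45.61 = R$2,568,299.10.
Subtracting fixed costs: EBIT = R$2,568,299.10 − R$876,500 = R$1,691,799.10.
Interest = R$763,500.00, so EBIT − I = R$928,299.10.
DCL = total CM / (EBIT − I) = R$2,568,299.10 / R$928,299.10 = 2.7667.
%ΔEPS = DCL × %ΔSales = 2.7667 × +20.0% = +55.3%.

+55.3%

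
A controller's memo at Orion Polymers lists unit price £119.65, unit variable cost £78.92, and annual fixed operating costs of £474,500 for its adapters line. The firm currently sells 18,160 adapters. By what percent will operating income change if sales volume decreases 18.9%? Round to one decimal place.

-52.7%

Total contribution margin = 18,160 × £40.73 = £739,656.80.
Subtracting fixed costs: EBIT = £739,656.80 − £474,500 = £265,156.80.
DOL = contribution ÷ EBIT = £739,656.80 ÷ £265,156.80 = 2.7895.
So EBIT moves 2.7895 × (-18.9%) = -52.7%.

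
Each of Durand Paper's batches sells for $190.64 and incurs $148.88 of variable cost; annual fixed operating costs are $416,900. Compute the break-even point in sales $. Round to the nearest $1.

$1,903,204

Contribution margin per unit = $190.64 − $148.88 = $41.76, a CM ratio of $41.76 ÷ $190.64 = 0.2191.
Break-even sales = FC ÷ CM ratio = $416,900 × $190.64 / $41.76 = $1,903,204.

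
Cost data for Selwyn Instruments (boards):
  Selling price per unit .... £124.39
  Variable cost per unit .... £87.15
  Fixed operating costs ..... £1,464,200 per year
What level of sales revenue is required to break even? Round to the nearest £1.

CM per unit = £124.39 − £87.15 = £37.24; CM ratio = £37.24 / £124.39 = 0.2994.
Break-even revenue = fixed costs × price ÷ CM = £1,464,200 × £124.39 ÷ £37.24 = £4,890,758.

£4,890,758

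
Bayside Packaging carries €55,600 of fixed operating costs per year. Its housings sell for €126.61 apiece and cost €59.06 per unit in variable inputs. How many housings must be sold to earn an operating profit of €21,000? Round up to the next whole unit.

1,134 housings

Unit CM = price − variable cost = €126.61 − €59.06 = €67.55.
Required volume = (fixed costs + target profit) ÷ CM = (€55,600 + €21,000) ÷ €67.55 = 1,133.97, so 1,134 housings.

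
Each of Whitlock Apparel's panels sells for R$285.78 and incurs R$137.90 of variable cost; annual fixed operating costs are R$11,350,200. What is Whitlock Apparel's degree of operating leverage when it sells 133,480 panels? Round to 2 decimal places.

2.35

Total contribution margin = 133,480 × R$147.88 = R$19,739,022.40.
Subtracting fixed costs: EBIT = R$19,739,022.40 − R$11,350,200 = R$8,388,822.40.
Degree of operating leverage = R$19,739,022.40 / R$8,388,822.40 = 2.3530.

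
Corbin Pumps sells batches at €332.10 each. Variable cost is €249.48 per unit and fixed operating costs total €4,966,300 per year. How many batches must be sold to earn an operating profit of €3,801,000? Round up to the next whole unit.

106,116 batches

Contribution margin per unit = €332.10 − €249.48 = €82.62.
Need Q such that Q × €82.62 − €4,966,300 = €3,801,000, i.e. Q = €8,767,300 / €82.62 = 106,115.95 → 106,116.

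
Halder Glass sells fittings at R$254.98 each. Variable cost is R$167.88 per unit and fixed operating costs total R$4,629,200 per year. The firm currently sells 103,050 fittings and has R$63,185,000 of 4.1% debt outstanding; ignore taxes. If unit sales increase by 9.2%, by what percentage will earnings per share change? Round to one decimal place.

+47.0%

Total contribution margin = 103,050 × R$87.10 = R$8,975,655.00.
EBIT = R$8,975,655.00 − R$4,629,200 = R$4,346,455.00.
After interest of R$2,590,585.00, pre-tax earnings = R$1,755,870.00.
DCL = total CM / (EBIT − I) = R$8,975,655.00 / R$1,755,870.00 = 5.1118.
EPS therefore changes by 5.1118 × (+9.2%) = +47.0%.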